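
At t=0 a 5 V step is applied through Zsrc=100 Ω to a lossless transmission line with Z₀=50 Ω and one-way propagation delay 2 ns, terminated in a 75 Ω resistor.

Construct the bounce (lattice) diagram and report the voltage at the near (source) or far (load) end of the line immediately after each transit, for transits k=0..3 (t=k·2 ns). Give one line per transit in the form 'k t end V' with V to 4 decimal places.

0 0 source 1.6667
1 2 load 2.0000
2 4 source 2.1111
3 6 load 2.1333

Γ_L=0.200000, Γ_S=0.333333; launch V₁=5·50/150=1.666667
k=0 src: V=1.6667
k=1 load: inc=1.666667, refl=1.666667·0.200000=0.3333; V=0.000000+1.666667+0.333333=2.0000
k=2 src: inc=0.333333, refl=0.333333·0.333333=0.1111; V=1.666667+0.333333+0.111111=2.1111
k=3 load: inc=0.111111, refl=0.111111·0.200000=0.0222; V=2.000000+0.111111+0.022222=2.1333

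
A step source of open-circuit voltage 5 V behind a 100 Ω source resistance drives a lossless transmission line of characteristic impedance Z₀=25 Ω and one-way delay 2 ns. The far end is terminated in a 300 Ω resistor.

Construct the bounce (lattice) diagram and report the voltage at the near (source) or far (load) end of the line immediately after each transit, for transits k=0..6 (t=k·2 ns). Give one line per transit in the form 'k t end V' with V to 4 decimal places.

Γ_L=0.846154, Γ_S=0.600000; launch V₁=5·25/125=1.000000
k=0 src: V=1.0000
k=1 load: inc=1.000000, refl=1.000000·0.846154=0.8462; V=0.000000+1.000000+0.846154=1.8462
k=2 src: inc=0.846154, refl=0.846154·0.600000=0.5077; V=1.000000+0.846154+0.507692=2.3538
k=3 load: inc=0.507692, refl=0.507692·0.846154=0.4296; V=1.846154+0.507692+0.429586=2.7834
k=4 src: inc=0.429586, refl=0.429586·0.600000=0.2578; V=2.353846+0.429586+0.257751=3.0412
k=5 load: inc=0.257751, refl=0.257751·0.846154=0.2181; V=2.783432+0.257751+0.218097=3.2593
k=6 src: inc=0.218097, refl=0.218097·0.600000=0.1309; V=3.041183+0.218097+0.130858=3.3901

0 0 source 1.0000
1 2 load 1.8462
2 4 source 2.3538
3 6 load 2.7834
4 8 source 3.0412
5 10 load 3.2593
6 12 source 3.3901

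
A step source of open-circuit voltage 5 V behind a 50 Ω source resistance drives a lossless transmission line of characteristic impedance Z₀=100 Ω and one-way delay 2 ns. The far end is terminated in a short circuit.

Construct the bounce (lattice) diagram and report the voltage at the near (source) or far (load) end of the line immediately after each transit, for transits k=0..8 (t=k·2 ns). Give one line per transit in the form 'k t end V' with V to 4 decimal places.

Γ_L=-1.000000, Γ_S=-0.333333; launch V₁=5·100/150=3.333333
k=0 src: V=3.3333
k=1 load: inc=3.333333, refl=3.333333·-1.000000=-3.3333; V=0.000000+3.333333+-3.333333=0.0000
k=2 src: inc=-3.333333, refl=-3.333333·-0.333333=1.1111; V=3.333333+-3.333333+1.111111=1.1111
k=3 load: inc=1.111111, refl=1.111111·-1.000000=-1.1111; V=0.000000+1.111111+-1.111111=0.0000
k=4 src: inc=-1.111111, refl=-1.111111·-0.333333=0.3704; V=1.111111+-1.111111+0.370370=0.3704
k=5 load: inc=0.370370, refl=0.370370·-1.000000=-0.3704; V=0.000000+0.370370+-0.370370=0.0000
k=6 src: inc=-0.370370, refl=-0.370370·-0.333333=0.1235; V=0.370370+-0.370370+0.123457=0.1235
k=7 load: inc=0.123457, refl=0.123457·-1.000000=-0.1235; V=0.000000+0.123457+-0.123457=0.0000
k=8 src: inc=-0.123457, refl=-0.123457·-0.333333=0.0412; V=0.123457+-0.123457+0.041152=0.0412

0 0 source 3.3333
1 2 load 0.0000
2 4 source 1.1111
3 6 load 0.0000
4 8 source 0.3704
5 10 load 0.0000
6 12 source 0.1235
7 14 load 0.0000
8 16 source 0.0412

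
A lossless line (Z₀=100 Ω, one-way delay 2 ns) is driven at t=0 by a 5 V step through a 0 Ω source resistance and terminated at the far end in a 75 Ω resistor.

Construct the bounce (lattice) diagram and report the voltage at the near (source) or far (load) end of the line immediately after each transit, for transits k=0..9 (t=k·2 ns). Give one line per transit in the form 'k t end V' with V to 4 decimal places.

Γ_L=-0.142857, Γ_S=-1.000000; launch V₁=5·100/100=5.000000
k=0 src: V=5.0000
k=1 load: inc=5.000000, refl=5.000000·-0.142857=-0.7143; V=0.000000+5.000000+-0.714286=4.2857
k=2 src: inc=-0.714286, refl=-0.714286·-1.000000=0.7143; V=5.000000+-0.714286+0.714286=5.0000
k=3 load: inc=0.714286, refl=0.714286·-0.142857=-0.1020; V=4.285714+0.714286+-0.102041=4.8980
k=4 src: inc=-0.102041, refl=-0.102041·-1.000000=0.1020; V=5.000000+-0.102041+0.102041=5.0000
k=5 load: inc=0.102041, refl=0.102041·-0.142857=-0.0146; V=4.897959+0.102041+-0.014577=4.9854
k=6 src: inc=-0.014577, refl=-0.014577·-1.000000=0.0146; V=5.000000+-0.014577+0.014577=5.0000
k=7 load: inc=0.014577, refl=0.014577·-0.142857=-0.0021; V=4.985423+0.014577+-0.002082=4.9979
k=8 src: inc=-0.002082, refl=-0.002082·-1.000000=0.0021; V=5.000000+-0.002082+0.002082=5.0000
k=9 load: inc=0.002082, refl=0.002082·-0.142857=-0.0003; V=4.997918+0.002082+-0.000297=4.9997

0 0 source 5.0000
1 2 load 4.2857
2 4 source 5.0000
3 6 load 4.8980
4 8 source 5.0000
5 10 load 4.9854
6 12 source 5.0000
7 14 load 4.9979
8 16 source 5.0000
9 18 load 4.9997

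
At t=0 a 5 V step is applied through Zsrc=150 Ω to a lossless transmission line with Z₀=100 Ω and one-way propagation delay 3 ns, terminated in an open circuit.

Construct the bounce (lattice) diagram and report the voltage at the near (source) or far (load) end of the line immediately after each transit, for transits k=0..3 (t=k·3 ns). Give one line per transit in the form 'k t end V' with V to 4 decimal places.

Γ_L=1.000000, Γ_S=0.200000; launch V₁=5·100/250=2.000000
k=0 src: V=2.0000
k=1 load: inc=2.000000, refl=2.000000·1.000000=2.0000; V=0.000000+2.000000+2.000000=4.0000
k=2 src: inc=2.000000, refl=2.000000·0.200000=0.4000; V=2.000000+2.000000+0.400000=4.4000
k=3 load: inc=0.400000, refl=0.400000·1.000000=0.4000; V=4.000000+0.400000+0.400000=4.8000

0 0 source 2.0000
1 3 load 4.0000
2 6 source 4.4000
3 9 load 4.8000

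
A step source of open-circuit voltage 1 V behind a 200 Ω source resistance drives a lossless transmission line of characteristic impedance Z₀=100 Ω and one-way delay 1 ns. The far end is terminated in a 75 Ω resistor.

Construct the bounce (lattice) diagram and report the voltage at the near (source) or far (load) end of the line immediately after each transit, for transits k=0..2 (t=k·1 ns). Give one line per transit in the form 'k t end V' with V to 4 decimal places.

0 0 source 0.3333
1 1 load 0.2857
2 2 source 0.2698

Γ_L=-0.142857, Γ_S=0.333333; launch V₁=1·100/300=0.333333
k=0 src: V=0.3333
k=1 load: inc=0.333333, refl=0.333333·-0.142857=-0.0476; V=0.000000+0.333333+-0.047619=0.2857
k=2 src: inc=-0.047619, refl=-0.047619·0.333333=-0.0159; V=0.333333+-0.047619+-0.015873=0.2698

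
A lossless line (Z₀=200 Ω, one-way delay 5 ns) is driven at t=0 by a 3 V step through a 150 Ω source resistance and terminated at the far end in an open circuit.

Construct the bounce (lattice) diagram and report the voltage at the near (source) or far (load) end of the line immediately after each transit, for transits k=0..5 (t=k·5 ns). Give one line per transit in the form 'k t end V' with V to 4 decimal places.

0 0 source 1.7143
1 5 load 3.4286
2 10 source 3.1837
3 15 load 2.9388
4 20 source 2.9738
5 25 load 3.0087

Γ_L=1.000000, Γ_S=-0.142857; launch V₁=3·200/350=1.714286
k=0 src: V=1.7143
k=1 load: inc=1.714286, refl=1.714286·1.000000=1.7143; V=0.000000+1.714286+1.714286=3.4286
k=2 src: inc=1.714286, refl=1.714286·-0.142857=-0.2449; V=1.714286+1.714286+-0.244898=3.1837
k=3 load: inc=-0.244898, refl=-0.244898·1.000000=-0.2449; V=3.428571+-0.244898+-0.244898=2.9388
k=4 src: inc=-0.244898, refl=-0.244898·-0.142857=0.0350; V=3.183673+-0.244898+0.034985=2.9738
k=5 load: inc=0.034985, refl=0.034985·1.000000=0.0350; V=2.938776+0.034985+0.034985=3.0087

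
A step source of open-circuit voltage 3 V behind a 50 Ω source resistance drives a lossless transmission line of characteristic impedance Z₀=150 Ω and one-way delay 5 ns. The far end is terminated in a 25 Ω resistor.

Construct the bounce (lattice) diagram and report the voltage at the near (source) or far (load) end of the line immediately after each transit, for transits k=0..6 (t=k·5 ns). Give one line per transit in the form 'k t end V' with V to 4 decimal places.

Γ_L=-0.714286, Γ_S=-0.500000; launch V₁=3·150/200=2.250000
k=0 src: V=2.2500
k=1 load: inc=2.250000, refl=2.250000·-0.714286=-1.6071; V=0.000000+2.250000+-1.607143=0.6429
k=2 src: inc=-1.607143, refl=-1.607143·-0.500000=0.8036; V=2.250000+-1.607143+0.803571=1.4464
k=3 load: inc=0.803571, refl=0.803571·-0.714286=-0.5740; V=0.642857+0.803571+-0.573980=0.8724
k=4 src: inc=-0.573980, refl=-0.573980·-0.500000=0.2870; V=1.446429+-0.573980+0.286990=1.1594
k=5 load: inc=0.286990, refl=0.286990·-0.714286=-0.2050; V=0.872449+0.286990+-0.204993=0.9544
k=6 src: inc=-0.204993, refl=-0.204993·-0.500000=0.1025; V=1.159439+-0.204993+0.102496=1.0569

0 0 source 2.2500
1 5 load 0.6429
2 10 source 1.4464
3 15 load 0.8724
4 20 source 1.1594
5 25 load 0.9544
6 30 source 1.0569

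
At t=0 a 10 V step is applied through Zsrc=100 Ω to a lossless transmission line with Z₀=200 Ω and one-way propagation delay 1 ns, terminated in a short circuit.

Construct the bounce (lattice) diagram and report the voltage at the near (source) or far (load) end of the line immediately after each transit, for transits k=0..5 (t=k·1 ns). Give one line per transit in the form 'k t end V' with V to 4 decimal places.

Γ_L=-1.000000, Γ_S=-0.333333; launch V₁=10·200/300=6.666667
k=0 src: V=6.6667
k=1 load: inc=6.666667, refl=6.666667·-1.000000=-6.6667; V=0.000000+6.666667+-6.666667=0.0000
k=2 src: inc=-6.666667, refl=-6.666667·-0.333333=2.2222; V=6.666667+-6.666667+2.222222=2.2222
k=3 load: inc=2.222222, refl=2.222222·-1.000000=-2.2222; V=0.000000+2.222222+-2.222222=0.0000
k=4 src: inc=-2.222222, refl=-2.222222·-0.333333=0.7407; V=2.222222+-2.222222+0.740741=0.7407
k=5 load: inc=0.740741, refl=0.740741·-1.000000=-0.7407; V=0.000000+0.740741+-0.740741=0.0000

0 0 source 6.6667
1 1 load 0.0000
2 2 source 2.2222
3 3 load 0.0000
4 4 source 0.7407
5 5 load 0.0000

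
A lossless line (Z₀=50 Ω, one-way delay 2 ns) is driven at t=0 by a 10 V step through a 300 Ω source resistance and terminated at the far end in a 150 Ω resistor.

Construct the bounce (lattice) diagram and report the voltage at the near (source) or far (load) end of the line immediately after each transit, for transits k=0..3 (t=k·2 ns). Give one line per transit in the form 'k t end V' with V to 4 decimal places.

0 0 source 1.4286
1 2 load 2.1429
2 4 source 2.6531
3 6 load 2.9082

Γ_L=0.500000, Γ_S=0.714286; launch V₁=10·50/350=1.428571
k=0 src: V=1.4286
k=1 load: inc=1.428571, refl=1.428571·0.500000=0.7143; V=0.000000+1.428571+0.714286=2.1429
k=2 src: inc=0.714286, refl=0.714286·0.714286=0.5102; V=1.428571+0.714286+0.510204=2.6531
k=3 load: inc=0.510204, refl=0.510204·0.500000=0.2551; V=2.142857+0.510204+0.255102=2.9082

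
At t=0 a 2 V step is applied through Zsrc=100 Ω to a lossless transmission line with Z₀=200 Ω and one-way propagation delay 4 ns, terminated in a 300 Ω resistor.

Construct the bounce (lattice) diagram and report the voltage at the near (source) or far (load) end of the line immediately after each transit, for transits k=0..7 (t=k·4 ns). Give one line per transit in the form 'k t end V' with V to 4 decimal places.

0 0 source 1.3333
1 4 load 1.6000
2 8 source 1.5111
3 12 load 1.4933
4 16 source 1.4993
5 20 load 1.5004
6 24 source 1.5000
7 28 load 1.5000

Γ_L=0.200000, Γ_S=-0.333333; launch V₁=2·200/300=1.333333
k=0 src: V=1.3333
k=1 load: inc=1.333333, refl=1.333333·0.200000=0.2667; V=0.000000+1.333333+0.266667=1.6000
k=2 src: inc=0.266667, refl=0.266667·-0.333333=-0.0889; V=1.333333+0.266667+-0.088889=1.5111
k=3 load: inc=-0.088889, refl=-0.088889·0.200000=-0.0178; V=1.600000+-0.088889+-0.017778=1.4933
k=4 src: inc=-0.017778, refl=-0.017778·-0.333333=0.0059; V=1.511111+-0.017778+0.005926=1.4993
k=5 load: inc=0.005926, refl=0.005926·0.200000=0.0012; V=1.493333+0.005926+0.001185=1.5004
k=6 src: inc=0.001185, refl=0.001185·-0.333333=-0.0004; V=1.499259+0.001185+-0.000395=1.5000
k=7 load: inc=-0.000395, refl=-0.000395·0.200000=-0.0001; V=1.500444+-0.000395+-0.000079=1.5000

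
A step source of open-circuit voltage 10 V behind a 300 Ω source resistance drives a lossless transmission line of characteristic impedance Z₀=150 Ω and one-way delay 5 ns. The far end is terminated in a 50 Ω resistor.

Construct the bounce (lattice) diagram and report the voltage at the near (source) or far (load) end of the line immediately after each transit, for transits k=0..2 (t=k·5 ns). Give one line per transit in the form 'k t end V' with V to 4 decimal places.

0 0 source 3.3333
1 5 load 1.6667
2 10 source 1.1111

Γ_L=-0.500000, Γ_S=0.333333; launch V₁=10·150/450=3.333333
k=0 src: V=3.3333
k=1 load: inc=3.333333, refl=3.333333·-0.500000=-1.6667; V=0.000000+3.333333+-1.666667=1.6667
k=2 src: inc=-1.666667, refl=-1.666667·0.333333=-0.5556; V=3.333333+-1.666667+-0.555556=1.1111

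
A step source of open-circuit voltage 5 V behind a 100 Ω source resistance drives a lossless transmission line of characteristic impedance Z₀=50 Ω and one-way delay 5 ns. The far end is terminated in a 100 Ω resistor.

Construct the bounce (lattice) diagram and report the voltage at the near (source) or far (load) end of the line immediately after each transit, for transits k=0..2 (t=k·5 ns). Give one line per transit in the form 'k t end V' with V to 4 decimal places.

0 0 source 1.6667
1 5 load 2.2222
2 10 source 2.4074

Γ_L=0.333333, Γ_S=0.333333; launch V₁=5·50/150=1.666667
k=0 src: V=1.6667
k=1 load: inc=1.666667, refl=1.666667·0.333333=0.5556; V=0.000000+1.666667+0.555556=2.2222
k=2 src: inc=0.555556, refl=0.555556·0.333333=0.1852; V=1.666667+0.555556+0.185185=2.4074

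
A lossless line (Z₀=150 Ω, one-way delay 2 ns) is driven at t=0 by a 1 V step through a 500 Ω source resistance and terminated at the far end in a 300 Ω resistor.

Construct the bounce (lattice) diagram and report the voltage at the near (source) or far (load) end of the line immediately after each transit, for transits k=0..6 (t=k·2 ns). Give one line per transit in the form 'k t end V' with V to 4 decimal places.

0 0 source 0.2308
1 2 load 0.3077
2 4 source 0.3491
3 6 load 0.3629
4 8 source 0.3704
5 10 load 0.3728
6 12 source 0.3742

Γ_L=0.333333, Γ_S=0.538462; launch V₁=1·150/650=0.230769
k=0 src: V=0.2308
k=1 load: inc=0.230769, refl=0.230769·0.333333=0.0769; V=0.000000+0.230769+0.076923=0.3077
k=2 src: inc=0.076923, refl=0.076923·0.538462=0.0414; V=0.230769+0.076923+0.041420=0.3491
k=3 load: inc=0.041420, refl=0.041420·0.333333=0.0138; V=0.307692+0.041420+0.013807=0.3629
k=4 src: inc=0.013807, refl=0.013807·0.538462=0.0074; V=0.349112+0.013807+0.007434=0.3704
k=5 load: inc=0.007434, refl=0.007434·0.333333=0.0025; V=0.362919+0.007434+0.002478=0.3728
k=6 src: inc=0.002478, refl=0.002478·0.538462=0.0013; V=0.370354+0.002478+0.001334=0.3742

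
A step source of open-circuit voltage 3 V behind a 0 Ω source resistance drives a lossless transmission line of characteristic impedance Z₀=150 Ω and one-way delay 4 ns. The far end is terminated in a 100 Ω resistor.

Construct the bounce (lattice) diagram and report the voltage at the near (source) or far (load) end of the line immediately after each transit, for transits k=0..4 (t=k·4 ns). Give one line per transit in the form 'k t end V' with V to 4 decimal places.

Γ_L=-0.200000, Γ_S=-1.000000; launch V₁=3·150/150=3.000000
k=0 src: V=3.0000
k=1 load: inc=3.000000, refl=3.000000·-0.200000=-0.6000; V=0.000000+3.000000+-0.600000=2.4000
k=2 src: inc=-0.600000, refl=-0.600000·-1.000000=0.6000; V=3.000000+-0.600000+0.600000=3.0000
k=3 load: inc=0.600000, refl=0.600000·-0.200000=-0.1200; V=2.400000+0.600000+-0.120000=2.8800
k=4 src: inc=-0.120000, refl=-0.120000·-1.000000=0.1200; V=3.000000+-0.120000+0.120000=3.0000

0 0 source 3.0000
1 4 load 2.4000
2 8 source 3.0000
3 12 load 2.8800
4 16 source 3.0000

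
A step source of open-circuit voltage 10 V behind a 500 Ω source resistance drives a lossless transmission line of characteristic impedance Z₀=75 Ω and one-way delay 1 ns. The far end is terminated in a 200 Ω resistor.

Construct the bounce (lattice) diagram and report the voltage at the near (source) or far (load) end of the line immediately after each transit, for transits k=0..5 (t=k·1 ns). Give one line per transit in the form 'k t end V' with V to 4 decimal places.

0 0 source 1.3043
1 1 load 1.8972
2 2 source 2.3355
3 3 load 2.5346
4 4 source 2.6819
5 5 load 2.7488

Γ_L=0.454545, Γ_S=0.739130; launch V₁=10·75/575=1.304348
k=0 src: V=1.3043
k=1 load: inc=1.304348, refl=1.304348·0.454545=0.5929; V=0.000000+1.304348+0.592885=1.8972
k=2 src: inc=0.592885, refl=0.592885·0.739130=0.4382; V=1.304348+0.592885+0.438220=2.3355
k=3 load: inc=0.438220, refl=0.438220·0.454545=0.1992; V=1.897233+0.438220+0.199191=2.5346
k=4 src: inc=0.199191, refl=0.199191·0.739130=0.1472; V=2.335453+0.199191+0.147228=2.6819
k=5 load: inc=0.147228, refl=0.147228·0.454545=0.0669; V=2.534644+0.147228+0.066922=2.7488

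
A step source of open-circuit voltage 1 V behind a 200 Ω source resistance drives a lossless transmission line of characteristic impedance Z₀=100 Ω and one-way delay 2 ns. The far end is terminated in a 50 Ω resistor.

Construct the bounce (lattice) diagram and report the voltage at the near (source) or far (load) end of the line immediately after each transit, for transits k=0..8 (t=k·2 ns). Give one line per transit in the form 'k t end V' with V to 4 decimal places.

Γ_L=-0.333333, Γ_S=0.333333; launch V₁=1·100/300=0.333333
k=0 src: V=0.3333
k=1 load: inc=0.333333, refl=0.333333·-0.333333=-0.1111; V=0.000000+0.333333+-0.111111=0.2222
k=2 src: inc=-0.111111, refl=-0.111111·0.333333=-0.0370; V=0.333333+-0.111111+-0.037037=0.1852
k=3 load: inc=-0.037037, refl=-0.037037·-0.333333=0.0123; V=0.222222+-0.037037+0.012346=0.1975
k=4 src: inc=0.012346, refl=0.012346·0.333333=0.0041; V=0.185185+0.012346+0.004115=0.2016
k=5 load: inc=0.004115, refl=0.004115·-0.333333=-0.0014; V=0.197531+0.004115+-0.001372=0.2003
k=6 src: inc=-0.001372, refl=-0.001372·0.333333=-0.0005; V=0.201646+-0.001372+-0.000457=0.1998
k=7 load: inc=-0.000457, refl=-0.000457·-0.333333=0.0002; V=0.200274+-0.000457+0.000152=0.2000
k=8 src: inc=0.000152, refl=0.000152·0.333333=0.0001; V=0.199817+0.000152+0.000051=0.2000

0 0 source 0.3333
1 2 load 0.2222
2 4 source 0.1852
3 6 load 0.1975
4 8 source 0.2016
5 10 load 0.2003
6 12 source 0.1998
7 14 load 0.2000
8 16 source 0.2000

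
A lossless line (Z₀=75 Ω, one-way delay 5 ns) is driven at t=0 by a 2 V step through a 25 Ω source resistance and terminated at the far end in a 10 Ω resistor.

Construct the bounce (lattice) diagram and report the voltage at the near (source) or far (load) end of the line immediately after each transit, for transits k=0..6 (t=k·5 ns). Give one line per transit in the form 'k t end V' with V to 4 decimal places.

0 0 source 1.5000
1 5 load 0.3529
2 10 source 0.9265
3 15 load 0.4879
4 20 source 0.7072
5 25 load 0.5395
6 30 source 0.6233

Γ_L=-0.764706, Γ_S=-0.500000; launch V₁=2·75/100=1.500000
k=0 src: V=1.5000
k=1 load: inc=1.500000, refl=1.500000·-0.764706=-1.1471; V=0.000000+1.500000+-1.147059=0.3529
k=2 src: inc=-1.147059, refl=-1.147059·-0.500000=0.5735; V=1.500000+-1.147059+0.573529=0.9265
k=3 load: inc=0.573529, refl=0.573529·-0.764706=-0.4386; V=0.352941+0.573529+-0.438581=0.4879
k=4 src: inc=-0.438581, refl=-0.438581·-0.500000=0.2193; V=0.926471+-0.438581+0.219291=0.7072
k=5 load: inc=0.219291, refl=0.219291·-0.764706=-0.1677; V=0.487889+0.219291+-0.167693=0.5395
k=6 src: inc=-0.167693, refl=-0.167693·-0.500000=0.0838; V=0.707180+-0.167693+0.083846=0.6233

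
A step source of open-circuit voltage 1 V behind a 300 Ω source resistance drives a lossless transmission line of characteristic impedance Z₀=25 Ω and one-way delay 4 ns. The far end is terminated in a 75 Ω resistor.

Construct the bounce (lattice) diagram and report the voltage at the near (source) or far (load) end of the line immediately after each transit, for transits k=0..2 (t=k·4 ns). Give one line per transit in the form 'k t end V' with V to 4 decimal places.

Γ_L=0.500000, Γ_S=0.846154; launch V₁=1·25/325=0.076923
k=0 src: V=0.0769
k=1 load: inc=0.076923, refl=0.076923·0.500000=0.0385; V=0.000000+0.076923+0.038462=0.1154
k=2 src: inc=0.038462, refl=0.038462·0.846154=0.0325; V=0.076923+0.038462+0.032544=0.1479

0 0 source 0.0769
1 4 load 0.1154
2 8 source 0.1479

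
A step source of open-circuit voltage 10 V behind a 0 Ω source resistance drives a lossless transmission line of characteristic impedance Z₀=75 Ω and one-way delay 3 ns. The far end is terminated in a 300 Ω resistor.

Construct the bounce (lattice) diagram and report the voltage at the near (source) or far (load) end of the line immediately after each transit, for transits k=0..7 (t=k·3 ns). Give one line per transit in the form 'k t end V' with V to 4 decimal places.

Γ_L=0.600000, Γ_S=-1.000000; launch V₁=10·75/75=10.000000
k=0 src: V=10.0000
k=1 load: inc=10.000000, refl=10.000000·0.600000=6.0000; V=0.000000+10.000000+6.000000=16.0000
k=2 src: inc=6.000000, refl=6.000000·-1.000000=-6.0000; V=10.000000+6.000000+-6.000000=10.0000
k=3 load: inc=-6.000000, refl=-6.000000·0.600000=-3.6000; V=16.000000+-6.000000+-3.600000=6.4000
k=4 src: inc=-3.600000, refl=-3.600000·-1.000000=3.6000; V=10.000000+-3.600000+3.600000=10.0000
k=5 load: inc=3.600000, refl=3.600000·0.600000=2.1600; V=6.400000+3.600000+2.160000=12.1600
k=6 src: inc=2.160000, refl=2.160000·-1.000000=-2.1600; V=10.000000+2.160000+-2.160000=10.0000
k=7 load: inc=-2.160000, refl=-2.160000·0.600000=-1.2960; V=12.160000+-2.160000+-1.296000=8.7040

0 0 source 10.0000
1 3 load 16.0000
2 6 source 10.0000
3 9 load 6.4000
4 12 source 10.0000
5 15 load 12.1600
6 18 source 10.0000
7 21 load 8.7040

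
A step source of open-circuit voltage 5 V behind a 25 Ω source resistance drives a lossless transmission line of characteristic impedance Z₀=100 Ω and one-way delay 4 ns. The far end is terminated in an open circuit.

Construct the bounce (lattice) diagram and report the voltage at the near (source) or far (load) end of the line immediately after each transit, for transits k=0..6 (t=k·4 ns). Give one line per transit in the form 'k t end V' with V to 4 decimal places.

Γ_L=1.000000, Γ_S=-0.600000; launch V₁=5·100/125=4.000000
k=0 src: V=4.0000
k=1 load: inc=4.000000, refl=4.000000·1.000000=4.0000; V=0.000000+4.000000+4.000000=8.0000
k=2 src: inc=4.000000, refl=4.000000·-0.600000=-2.4000; V=4.000000+4.000000+-2.400000=5.6000
k=3 load: inc=-2.400000, refl=-2.400000·1.000000=-2.4000; V=8.000000+-2.400000+-2.400000=3.2000
k=4 src: inc=-2.400000, refl=-2.400000·-0.600000=1.4400; V=5.600000+-2.400000+1.440000=4.6400
k=5 load: inc=1.440000, refl=1.440000·1.000000=1.4400; V=3.200000+1.440000+1.440000=6.0800
k=6 src: inc=1.440000, refl=1.440000·-0.600000=-0.8640; V=4.640000+1.440000+-0.864000=5.2160

0 0 source 4.0000
1 4 load 8.0000
2 8 source 5.6000
3 12 load 3.2000
4 16 source 4.6400
5 20 load 6.0800
6 24 source 5.2160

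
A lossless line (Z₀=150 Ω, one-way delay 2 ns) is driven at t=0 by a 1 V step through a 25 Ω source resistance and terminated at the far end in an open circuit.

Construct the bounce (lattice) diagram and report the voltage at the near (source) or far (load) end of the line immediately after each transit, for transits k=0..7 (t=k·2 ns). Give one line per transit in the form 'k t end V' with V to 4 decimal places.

Γ_L=1.000000, Γ_S=-0.714286; launch V₁=1·150/175=0.857143
k=0 src: V=0.8571
k=1 load: inc=0.857143, refl=0.857143·1.000000=0.8571; V=0.000000+0.857143+0.857143=1.7143
k=2 src: inc=0.857143, refl=0.857143·-0.714286=-0.6122; V=0.857143+0.857143+-0.612245=1.1020
k=3 load: inc=-0.612245, refl=-0.612245·1.000000=-0.6122; V=1.714286+-0.612245+-0.612245=0.4898
k=4 src: inc=-0.612245, refl=-0.612245·-0.714286=0.4373; V=1.102041+-0.612245+0.437318=0.9271
k=5 load: inc=0.437318, refl=0.437318·1.000000=0.4373; V=0.489796+0.437318+0.437318=1.3644
k=6 src: inc=0.437318, refl=0.437318·-0.714286=-0.3124; V=0.927114+0.437318+-0.312370=1.0521
k=7 load: inc=-0.312370, refl=-0.312370·1.000000=-0.3124; V=1.364431+-0.312370+-0.312370=0.7397

0 0 source 0.8571
1 2 load 1.7143
2 4 source 1.1020
3 6 load 0.4898
4 8 source 0.9271
5 10 load 1.3644
6 12 source 1.0521
7 14 load 0.7397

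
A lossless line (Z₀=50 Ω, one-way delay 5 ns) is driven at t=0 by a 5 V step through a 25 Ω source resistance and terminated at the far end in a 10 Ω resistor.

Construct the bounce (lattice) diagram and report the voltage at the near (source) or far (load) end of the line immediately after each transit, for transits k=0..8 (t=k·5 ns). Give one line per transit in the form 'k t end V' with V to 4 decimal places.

0 0 source 3.3333
1 5 load 1.1111
2 10 source 1.8519
3 15 load 1.3580
4 20 source 1.5226
5 25 load 1.4129
6 30 source 1.4495
7 35 load 1.4251
8 40 source 1.4332

Γ_L=-0.666667, Γ_S=-0.333333; launch V₁=5·50/75=3.333333
k=0 src: V=3.3333
k=1 load: inc=3.333333, refl=3.333333·-0.666667=-2.2222; V=0.000000+3.333333+-2.222222=1.1111
k=2 src: inc=-2.222222, refl=-2.222222·-0.333333=0.7407; V=3.333333+-2.222222+0.740741=1.8519
k=3 load: inc=0.740741, refl=0.740741·-0.666667=-0.4938; V=1.111111+0.740741+-0.493827=1.3580
k=4 src: inc=-0.493827, refl=-0.493827·-0.333333=0.1646; V=1.851852+-0.493827+0.164609=1.5226
k=5 load: inc=0.164609, refl=0.164609·-0.666667=-0.1097; V=1.358025+0.164609+-0.109739=1.4129
k=6 src: inc=-0.109739, refl=-0.109739·-0.333333=0.0366; V=1.522634+-0.109739+0.036580=1.4495
k=7 load: inc=0.036580, refl=0.036580·-0.666667=-0.0244; V=1.412894+0.036580+-0.024387=1.4251
k=8 src: inc=-0.024387, refl=-0.024387·-0.333333=0.0081; V=1.449474+-0.024387+0.008129=1.4332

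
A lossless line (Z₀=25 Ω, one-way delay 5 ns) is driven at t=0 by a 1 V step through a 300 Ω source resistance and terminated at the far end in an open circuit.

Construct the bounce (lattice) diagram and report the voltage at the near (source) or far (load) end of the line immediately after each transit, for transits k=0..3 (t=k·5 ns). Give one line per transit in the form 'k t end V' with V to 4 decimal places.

0 0 source 0.0769
1 5 load 0.1538
2 10 source 0.2189
3 15 load 0.2840

Γ_L=1.000000, Γ_S=0.846154; launch V₁=1·25/325=0.076923
k=0 src: V=0.0769
k=1 load: inc=0.076923, refl=0.076923·1.000000=0.0769; V=0.000000+0.076923+0.076923=0.1538
k=2 src: inc=0.076923, refl=0.076923·0.846154=0.0651; V=0.076923+0.076923+0.065089=0.2189
k=3 load: inc=0.065089, refl=0.065089·1.000000=0.0651; V=0.153846+0.065089+0.065089=0.2840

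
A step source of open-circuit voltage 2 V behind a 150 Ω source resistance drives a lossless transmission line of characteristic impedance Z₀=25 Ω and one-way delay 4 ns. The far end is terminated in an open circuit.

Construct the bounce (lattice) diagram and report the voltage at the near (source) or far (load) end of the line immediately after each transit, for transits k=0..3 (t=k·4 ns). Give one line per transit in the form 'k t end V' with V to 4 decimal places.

Γ_L=1.000000, Γ_S=0.714286; launch V₁=2·25/175=0.285714
k=0 src: V=0.2857
k=1 load: inc=0.285714, refl=0.285714·1.000000=0.2857; V=0.000000+0.285714+0.285714=0.5714
k=2 src: inc=0.285714, refl=0.285714·0.714286=0.2041; V=0.285714+0.285714+0.204082=0.7755
k=3 load: inc=0.204082, refl=0.204082·1.000000=0.2041; V=0.571429+0.204082+0.204082=0.9796

0 0 source 0.2857
1 4 load 0.5714
2 8 source 0.7755
3 12 load 0.9796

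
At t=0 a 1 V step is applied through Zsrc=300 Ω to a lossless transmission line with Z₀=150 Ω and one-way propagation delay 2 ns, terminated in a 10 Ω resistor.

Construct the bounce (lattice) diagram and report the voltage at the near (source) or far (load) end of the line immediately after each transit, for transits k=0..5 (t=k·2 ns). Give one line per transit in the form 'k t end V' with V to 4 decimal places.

Γ_L=-0.875000, Γ_S=0.333333; launch V₁=1·150/450=0.333333
k=0 src: V=0.3333
k=1 load: inc=0.333333, refl=0.333333·-0.875000=-0.2917; V=0.000000+0.333333+-0.291667=0.0417
k=2 src: inc=-0.291667, refl=-0.291667·0.333333=-0.0972; V=0.333333+-0.291667+-0.097222=-0.0556
k=3 load: inc=-0.097222, refl=-0.097222·-0.875000=0.0851; V=0.041667+-0.097222+0.085069=0.0295
k=4 src: inc=0.085069, refl=0.085069·0.333333=0.0284; V=-0.055556+0.085069+0.028356=0.0579
k=5 load: inc=0.028356, refl=0.028356·-0.875000=-0.0248; V=0.029514+0.028356+-0.024812=0.0331

0 0 source 0.3333
1 2 load 0.0417
2 4 source -0.0556
3 6 load 0.0295
4 8 source 0.0579
5 10 load 0.0331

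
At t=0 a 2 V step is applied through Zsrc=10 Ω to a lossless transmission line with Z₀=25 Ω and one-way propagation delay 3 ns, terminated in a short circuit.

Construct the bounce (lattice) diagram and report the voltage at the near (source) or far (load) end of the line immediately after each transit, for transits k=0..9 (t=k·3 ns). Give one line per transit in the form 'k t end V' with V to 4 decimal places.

Γ_L=-1.000000, Γ_S=-0.428571; launch V₁=2·25/35=1.428571
k=0 src: V=1.4286
k=1 load: inc=1.428571, refl=1.428571·-1.000000=-1.4286; V=0.000000+1.428571+-1.428571=0.0000
k=2 src: inc=-1.428571, refl=-1.428571·-0.428571=0.6122; V=1.428571+-1.428571+0.612245=0.6122
k=3 load: inc=0.612245, refl=0.612245·-1.000000=-0.6122; V=0.000000+0.612245+-0.612245=0.0000
k=4 src: inc=-0.612245, refl=-0.612245·-0.428571=0.2624; V=0.612245+-0.612245+0.262391=0.2624
k=5 load: inc=0.262391, refl=0.262391·-1.000000=-0.2624; V=0.000000+0.262391+-0.262391=0.0000
k=6 src: inc=-0.262391, refl=-0.262391·-0.428571=0.1125; V=0.262391+-0.262391+0.112453=0.1125
k=7 load: inc=0.112453, refl=0.112453·-1.000000=-0.1125; V=0.000000+0.112453+-0.112453=0.0000
k=8 src: inc=-0.112453, refl=-0.112453·-0.428571=0.0482; V=0.112453+-0.112453+0.048194=0.0482
k=9 load: inc=0.048194, refl=0.048194·-1.000000=-0.0482; V=0.000000+0.048194+-0.048194=0.0000

0 0 source 1.4286
1 3 load 0.0000
2 6 source 0.6122
3 9 load 0.0000
4 12 source 0.2624
5 15 load 0.0000
6 18 source 0.1125
7 21 load 0.0000
8 24 source 0.0482
9 27 load 0.0000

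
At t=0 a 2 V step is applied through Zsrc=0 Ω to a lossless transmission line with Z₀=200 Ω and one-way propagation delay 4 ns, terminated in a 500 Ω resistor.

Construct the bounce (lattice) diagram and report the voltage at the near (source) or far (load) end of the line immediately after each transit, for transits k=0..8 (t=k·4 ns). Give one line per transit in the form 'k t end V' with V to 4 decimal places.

Γ_L=0.428571, Γ_S=-1.000000; launch V₁=2·200/200=2.000000
k=0 src: V=2.0000
k=1 load: inc=2.000000, refl=2.000000·0.428571=0.8571; V=0.000000+2.000000+0.857143=2.8571
k=2 src: inc=0.857143, refl=0.857143·-1.000000=-0.8571; V=2.000000+0.857143+-0.857143=2.0000
k=3 load: inc=-0.857143, refl=-0.857143·0.428571=-0.3673; V=2.857143+-0.857143+-0.367347=1.6327
k=4 src: inc=-0.367347, refl=-0.367347·-1.000000=0.3673; V=2.000000+-0.367347+0.367347=2.0000
k=5 load: inc=0.367347, refl=0.367347·0.428571=0.1574; V=1.632653+0.367347+0.157434=2.1574
k=6 src: inc=0.157434, refl=0.157434·-1.000000=-0.1574; V=2.000000+0.157434+-0.157434=2.0000
k=7 load: inc=-0.157434, refl=-0.157434·0.428571=-0.0675; V=2.157434+-0.157434+-0.067472=1.9325
k=8 src: inc=-0.067472, refl=-0.067472·-1.000000=0.0675; V=2.000000+-0.067472+0.067472=2.0000

0 0 source 2.0000
1 4 load 2.8571
2 8 source 2.0000
3 12 load 1.6327
4 16 source 2.0000
5 20 load 2.1574
6 24 source 2.0000
7 28 load 1.9325
8 32 source 2.0000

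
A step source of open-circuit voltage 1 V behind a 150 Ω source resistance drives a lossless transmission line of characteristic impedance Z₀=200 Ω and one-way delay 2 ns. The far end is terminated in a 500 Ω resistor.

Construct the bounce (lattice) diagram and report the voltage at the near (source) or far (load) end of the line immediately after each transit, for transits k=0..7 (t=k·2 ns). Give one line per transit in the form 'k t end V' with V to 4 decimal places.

0 0 source 0.5714
1 2 load 0.8163
2 4 source 0.7813
3 6 load 0.7663
4 8 source 0.7685
5 10 load 0.7694
6 12 source 0.7693
7 14 load 0.7692

Γ_L=0.428571, Γ_S=-0.142857; launch V₁=1·200/350=0.571429
k=0 src: V=0.5714
k=1 load: inc=0.571429, refl=0.571429·0.428571=0.2449; V=0.000000+0.571429+0.244898=0.8163
k=2 src: inc=0.244898, refl=0.244898·-0.142857=-0.0350; V=0.571429+0.244898+-0.034985=0.7813
k=3 load: inc=-0.034985, refl=-0.034985·0.428571=-0.0150; V=0.816327+-0.034985+-0.014994=0.7663
k=4 src: inc=-0.014994, refl=-0.014994·-0.142857=0.0021; V=0.781341+-0.014994+0.002142=0.7685
k=5 load: inc=0.002142, refl=0.002142·0.428571=0.0009; V=0.766347+0.002142+0.000918=0.7694
k=6 src: inc=0.000918, refl=0.000918·-0.142857=-0.0001; V=0.768489+0.000918+-0.000131=0.7693
k=7 load: inc=-0.000131, refl=-0.000131·0.428571=-0.0001; V=0.769407+-0.000131+-0.000056=0.7692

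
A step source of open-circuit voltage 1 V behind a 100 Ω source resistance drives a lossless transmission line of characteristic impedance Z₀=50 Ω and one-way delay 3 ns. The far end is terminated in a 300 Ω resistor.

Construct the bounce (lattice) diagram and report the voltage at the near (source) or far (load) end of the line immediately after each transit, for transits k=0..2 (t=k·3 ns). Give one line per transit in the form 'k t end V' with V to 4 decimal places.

Γ_L=0.714286, Γ_S=0.333333; launch V₁=1·50/150=0.333333
k=0 src: V=0.3333
k=1 load: inc=0.333333, refl=0.333333·0.714286=0.2381; V=0.000000+0.333333+0.238095=0.5714
k=2 src: inc=0.238095, refl=0.238095·0.333333=0.0794; V=0.333333+0.238095+0.079365=0.6508

0 0 source 0.3333
1 3 load 0.5714
2 6 source 0.6508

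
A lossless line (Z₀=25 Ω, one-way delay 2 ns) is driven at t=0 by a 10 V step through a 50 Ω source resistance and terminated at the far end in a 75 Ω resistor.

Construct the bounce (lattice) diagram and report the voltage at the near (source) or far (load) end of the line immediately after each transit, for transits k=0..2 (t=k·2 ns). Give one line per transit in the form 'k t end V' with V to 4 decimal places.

Γ_L=0.500000, Γ_S=0.333333; launch V₁=10·25/75=3.333333
k=0 src: V=3.3333
k=1 load: inc=3.333333, refl=3.333333·0.500000=1.6667; V=0.000000+3.333333+1.666667=5.0000
k=2 src: inc=1.666667, refl=1.666667·0.333333=0.5556; V=3.333333+1.666667+0.555556=5.5556

0 0 source 3.3333
1 2 load 5.0000
2 4 source 5.5556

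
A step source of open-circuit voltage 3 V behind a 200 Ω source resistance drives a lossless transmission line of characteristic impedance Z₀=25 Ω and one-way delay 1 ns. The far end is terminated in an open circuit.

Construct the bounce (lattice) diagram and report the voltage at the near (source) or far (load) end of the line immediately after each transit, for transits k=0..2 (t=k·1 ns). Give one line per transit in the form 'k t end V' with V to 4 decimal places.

Γ_L=1.000000, Γ_S=0.777778; launch V₁=3·25/225=0.333333
k=0 src: V=0.3333
k=1 load: inc=0.333333, refl=0.333333·1.000000=0.3333; V=0.000000+0.333333+0.333333=0.6667
k=2 src: inc=0.333333, refl=0.333333·0.777778=0.2593; V=0.333333+0.333333+0.259259=0.9259

0 0 source 0.3333
1 1 load 0.6667
2 2 source 0.9259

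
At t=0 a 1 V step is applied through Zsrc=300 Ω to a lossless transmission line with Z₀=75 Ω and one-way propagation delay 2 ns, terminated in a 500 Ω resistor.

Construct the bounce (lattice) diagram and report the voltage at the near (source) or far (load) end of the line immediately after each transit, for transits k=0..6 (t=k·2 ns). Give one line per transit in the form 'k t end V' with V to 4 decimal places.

Γ_L=0.739130, Γ_S=0.600000; launch V₁=1·75/375=0.200000
k=0 src: V=0.2000
k=1 load: inc=0.200000, refl=0.200000·0.739130=0.1478; V=0.000000+0.200000+0.147826=0.3478
k=2 src: inc=0.147826, refl=0.147826·0.600000=0.0887; V=0.200000+0.147826+0.088696=0.4365
k=3 load: inc=0.088696, refl=0.088696·0.739130=0.0656; V=0.347826+0.088696+0.065558=0.5021
k=4 src: inc=0.065558, refl=0.065558·0.600000=0.0393; V=0.436522+0.065558+0.039335=0.5414
k=5 load: inc=0.039335, refl=0.039335·0.739130=0.0291; V=0.502079+0.039335+0.029073=0.5705
k=6 src: inc=0.029073, refl=0.029073·0.600000=0.0174; V=0.541414+0.029073+0.017444=0.5879

0 0 source 0.2000
1 2 load 0.3478
2 4 source 0.4365
3 6 load 0.5021
4 8 source 0.5414
5 10 load 0.5705
6 12 source 0.5879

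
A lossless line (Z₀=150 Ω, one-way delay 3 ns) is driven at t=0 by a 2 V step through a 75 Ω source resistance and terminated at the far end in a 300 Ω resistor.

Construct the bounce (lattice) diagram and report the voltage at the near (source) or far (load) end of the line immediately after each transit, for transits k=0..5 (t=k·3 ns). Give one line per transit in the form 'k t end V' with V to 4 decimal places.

Γ_L=0.333333, Γ_S=-0.333333; launch V₁=2·150/225=1.333333
k=0 src: V=1.3333
k=1 load: inc=1.333333, refl=1.333333·0.333333=0.4444; V=0.000000+1.333333+0.444444=1.7778
k=2 src: inc=0.444444, refl=0.444444·-0.333333=-0.1481; V=1.333333+0.444444+-0.148148=1.6296
k=3 load: inc=-0.148148, refl=-0.148148·0.333333=-0.0494; V=1.777778+-0.148148+-0.049383=1.5802
k=4 src: inc=-0.049383, refl=-0.049383·-0.333333=0.0165; V=1.629630+-0.049383+0.016461=1.5967
k=5 load: inc=0.016461, refl=0.016461·0.333333=0.0055; V=1.580247+0.016461+0.005487=1.6022

0 0 source 1.3333
1 3 load 1.7778
2 6 source 1.6296
3 9 load 1.5802
4 12 source 1.5967
5 15 load 1.6022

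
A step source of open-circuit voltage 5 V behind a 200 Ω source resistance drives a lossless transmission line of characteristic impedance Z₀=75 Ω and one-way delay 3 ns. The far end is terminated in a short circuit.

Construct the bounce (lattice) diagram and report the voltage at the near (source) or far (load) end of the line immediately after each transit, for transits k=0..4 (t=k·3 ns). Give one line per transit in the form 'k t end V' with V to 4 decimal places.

Γ_L=-1.000000, Γ_S=0.454545; launch V₁=5·75/275=1.363636
k=0 src: V=1.3636
k=1 load: inc=1.363636, refl=1.363636·-1.000000=-1.3636; V=0.000000+1.363636+-1.363636=0.0000
k=2 src: inc=-1.363636, refl=-1.363636·0.454545=-0.6198; V=1.363636+-1.363636+-0.619835=-0.6198
k=3 load: inc=-0.619835, refl=-0.619835·-1.000000=0.6198; V=0.000000+-0.619835+0.619835=0.0000
k=4 src: inc=0.619835, refl=0.619835·0.454545=0.2817; V=-0.619835+0.619835+0.281743=0.2817

0 0 source 1.3636
1 3 load 0.0000
2 6 source -0.6198
3 9 load 0.0000
4 12 source 0.2817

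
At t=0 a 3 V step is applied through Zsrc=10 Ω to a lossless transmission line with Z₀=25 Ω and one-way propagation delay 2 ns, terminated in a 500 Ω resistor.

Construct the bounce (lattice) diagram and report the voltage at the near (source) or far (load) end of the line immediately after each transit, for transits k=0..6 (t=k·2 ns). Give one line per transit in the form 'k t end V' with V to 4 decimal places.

0 0 source 2.1429
1 2 load 4.0816
2 4 source 3.2507
3 6 load 2.4990
4 8 source 2.8211
5 10 load 3.1126
6 12 source 2.9877

Γ_L=0.904762, Γ_S=-0.428571; launch V₁=3·25/35=2.142857
k=0 src: V=2.1429
k=1 load: inc=2.142857, refl=2.142857·0.904762=1.9388; V=0.000000+2.142857+1.938776=4.0816
k=2 src: inc=1.938776, refl=1.938776·-0.428571=-0.8309; V=2.142857+1.938776+-0.830904=3.2507
k=3 load: inc=-0.830904, refl=-0.830904·0.904762=-0.7518; V=4.081633+-0.830904+-0.751770=2.4990
k=4 src: inc=-0.751770, refl=-0.751770·-0.428571=0.3222; V=3.250729+-0.751770+0.322187=2.8211
k=5 load: inc=0.322187, refl=0.322187·0.904762=0.2915; V=2.498959+0.322187+0.291503=3.1126
k=6 src: inc=0.291503, refl=0.291503·-0.428571=-0.1249; V=2.821146+0.291503+-0.124930=2.9877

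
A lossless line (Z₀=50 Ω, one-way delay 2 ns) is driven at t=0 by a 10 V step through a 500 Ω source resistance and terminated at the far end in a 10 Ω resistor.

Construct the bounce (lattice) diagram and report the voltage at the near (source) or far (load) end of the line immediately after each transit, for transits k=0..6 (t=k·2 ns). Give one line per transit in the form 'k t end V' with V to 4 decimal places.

0 0 source 0.9091
1 2 load 0.3030
2 4 source -0.1928
3 6 load 0.1377
4 8 source 0.4082
5 10 load 0.2279
6 12 source 0.0804

Γ_L=-0.666667, Γ_S=0.818182; launch V₁=10·50/550=0.909091
k=0 src: V=0.9091
k=1 load: inc=0.909091, refl=0.909091·-0.666667=-0.6061; V=0.000000+0.909091+-0.606061=0.3030
k=2 src: inc=-0.606061, refl=-0.606061·0.818182=-0.4959; V=0.909091+-0.606061+-0.495868=-0.1928
k=3 load: inc=-0.495868, refl=-0.495868·-0.666667=0.3306; V=0.303030+-0.495868+0.330579=0.1377
k=4 src: inc=0.330579, refl=0.330579·0.818182=0.2705; V=-0.192837+0.330579+0.270473=0.4082
k=5 load: inc=0.270473, refl=0.270473·-0.666667=-0.1803; V=0.137741+0.270473+-0.180316=0.2279
k=6 src: inc=-0.180316, refl=-0.180316·0.818182=-0.1475; V=0.408214+-0.180316+-0.147531=0.0804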